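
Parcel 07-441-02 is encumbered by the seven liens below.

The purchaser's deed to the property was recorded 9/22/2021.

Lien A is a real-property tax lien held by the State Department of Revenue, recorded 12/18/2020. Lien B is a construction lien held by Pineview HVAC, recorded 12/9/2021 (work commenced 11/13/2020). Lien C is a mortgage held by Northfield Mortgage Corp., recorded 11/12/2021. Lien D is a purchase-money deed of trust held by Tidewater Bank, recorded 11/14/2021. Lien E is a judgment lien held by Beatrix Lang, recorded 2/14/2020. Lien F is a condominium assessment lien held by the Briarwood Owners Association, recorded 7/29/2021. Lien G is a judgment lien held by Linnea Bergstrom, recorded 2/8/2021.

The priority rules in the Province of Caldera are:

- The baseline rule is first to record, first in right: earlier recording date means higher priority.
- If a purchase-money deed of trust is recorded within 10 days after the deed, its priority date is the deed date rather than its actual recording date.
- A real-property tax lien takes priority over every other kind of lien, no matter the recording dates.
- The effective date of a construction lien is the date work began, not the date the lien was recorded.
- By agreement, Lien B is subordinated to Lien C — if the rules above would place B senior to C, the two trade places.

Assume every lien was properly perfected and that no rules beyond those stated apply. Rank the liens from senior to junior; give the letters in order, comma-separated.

First, effective dates: B's effective date is 11/13/2020, when work began; D was recorded 53 days after the deed, outside the 10-day window, so it keeps its recording date.
A is a real-property tax lien and takes priority over every other lien.
The other liens, earliest effective date first: E (2/14/2020), B (11/13/2020), G (2/8/2021), F (7/29/2021), C (11/12/2021), D (11/14/2021).
The subordination applies — B was senior to C — so B and C swap.

A, E, C, G, F, B, D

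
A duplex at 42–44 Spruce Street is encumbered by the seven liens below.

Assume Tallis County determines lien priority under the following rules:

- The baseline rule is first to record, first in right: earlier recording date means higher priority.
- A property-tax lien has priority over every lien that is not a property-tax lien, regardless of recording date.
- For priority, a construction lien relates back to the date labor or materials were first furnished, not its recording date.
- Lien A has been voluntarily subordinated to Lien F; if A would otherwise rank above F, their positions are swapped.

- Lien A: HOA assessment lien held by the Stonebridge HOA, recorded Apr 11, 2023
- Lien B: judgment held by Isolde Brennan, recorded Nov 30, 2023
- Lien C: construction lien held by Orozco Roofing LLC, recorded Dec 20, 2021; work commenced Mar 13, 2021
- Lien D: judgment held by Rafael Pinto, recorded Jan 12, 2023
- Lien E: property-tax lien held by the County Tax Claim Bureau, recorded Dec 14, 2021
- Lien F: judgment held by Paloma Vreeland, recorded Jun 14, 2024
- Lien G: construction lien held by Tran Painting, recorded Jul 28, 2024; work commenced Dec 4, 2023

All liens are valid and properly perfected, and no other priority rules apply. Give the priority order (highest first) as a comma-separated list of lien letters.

E, C, D, F, B, G, A

Adjusting effective dates: C is treated as recorded Mar 13, 2021, the work-commencement date; G is treated as recorded Dec 4, 2023, the work-commencement date.
E, as a property-tax lien, has superpriority and ranks first.
Ordering the rest by effective date: C (Mar 13, 2021), D (Jan 12, 2023), A (Apr 11, 2023), B (Nov 30, 2023), G (Dec 4, 2023), F (Jun 14, 2024).
The subordination applies — A was senior to F — so A and F swap.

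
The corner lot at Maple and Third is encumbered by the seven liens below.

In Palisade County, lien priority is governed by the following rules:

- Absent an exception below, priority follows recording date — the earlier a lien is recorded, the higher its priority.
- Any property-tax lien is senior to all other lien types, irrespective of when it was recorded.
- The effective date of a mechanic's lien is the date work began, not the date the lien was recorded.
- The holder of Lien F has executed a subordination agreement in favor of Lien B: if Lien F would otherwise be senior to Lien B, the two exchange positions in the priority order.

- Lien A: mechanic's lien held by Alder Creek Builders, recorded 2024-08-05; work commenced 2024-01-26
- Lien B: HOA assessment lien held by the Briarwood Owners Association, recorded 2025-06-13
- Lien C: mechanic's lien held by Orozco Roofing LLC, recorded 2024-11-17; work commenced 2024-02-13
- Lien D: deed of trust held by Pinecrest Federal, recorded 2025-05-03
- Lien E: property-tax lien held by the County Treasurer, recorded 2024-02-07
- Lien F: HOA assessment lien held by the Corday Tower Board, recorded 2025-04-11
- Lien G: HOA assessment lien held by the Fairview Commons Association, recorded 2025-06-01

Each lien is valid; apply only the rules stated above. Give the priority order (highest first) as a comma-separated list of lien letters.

E, A, C, B, D, G, F

First, effective dates: A's effective date is 2024-01-26, when work began; C's effective date is 2024-02-13, when work began.
E is a property-tax lien and takes priority over every other lien.
The other liens, earliest effective date first: A (2024-01-26), C (2024-02-13), F (2025-04-11), D (2025-05-03), G (2025-06-01), B (2025-06-13).
The subordination applies — F was senior to B — so F and B swap.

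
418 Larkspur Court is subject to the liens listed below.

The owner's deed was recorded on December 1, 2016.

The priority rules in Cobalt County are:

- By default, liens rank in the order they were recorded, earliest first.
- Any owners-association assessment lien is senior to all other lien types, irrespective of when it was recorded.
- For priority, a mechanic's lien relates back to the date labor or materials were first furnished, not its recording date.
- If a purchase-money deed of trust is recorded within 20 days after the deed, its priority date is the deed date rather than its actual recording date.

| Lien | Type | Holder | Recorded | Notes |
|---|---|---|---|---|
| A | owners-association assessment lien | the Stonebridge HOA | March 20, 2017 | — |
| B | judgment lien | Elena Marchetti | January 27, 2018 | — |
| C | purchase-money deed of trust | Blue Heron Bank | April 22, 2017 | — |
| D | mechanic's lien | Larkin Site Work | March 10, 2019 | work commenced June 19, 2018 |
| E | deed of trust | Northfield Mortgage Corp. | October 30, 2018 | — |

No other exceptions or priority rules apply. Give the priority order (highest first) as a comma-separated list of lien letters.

Adjusting effective dates: C missed the 20-day window (142 days after the deed), so its recording date stands; D relates back to June 19, 2018 (work commenced).
A is an owners-association assessment lien, so it outranks all other liens regardless of date.
Remaining liens by effective date: C (April 22, 2017), B (January 27, 2018), D (June 19, 2018), E (October 30, 2018).

A, C, B, D, E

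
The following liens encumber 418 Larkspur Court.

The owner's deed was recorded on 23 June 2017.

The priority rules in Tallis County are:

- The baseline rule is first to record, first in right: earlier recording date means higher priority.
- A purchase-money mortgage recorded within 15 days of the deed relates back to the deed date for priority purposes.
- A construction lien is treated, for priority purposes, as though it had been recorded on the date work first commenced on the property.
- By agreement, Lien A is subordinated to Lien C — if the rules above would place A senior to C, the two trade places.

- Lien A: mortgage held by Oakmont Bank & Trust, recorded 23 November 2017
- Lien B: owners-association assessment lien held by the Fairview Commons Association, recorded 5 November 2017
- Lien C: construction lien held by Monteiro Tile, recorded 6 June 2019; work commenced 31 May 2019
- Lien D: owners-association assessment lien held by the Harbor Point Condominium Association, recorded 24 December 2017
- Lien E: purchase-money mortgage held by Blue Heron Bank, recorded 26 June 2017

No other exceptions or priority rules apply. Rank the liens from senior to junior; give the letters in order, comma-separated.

Effective dates after the stated exceptions: C is treated as recorded 31 May 2019, the work-commencement date; E's effective date is the deed date, 23 June 2017.
Sorted by effective date: E (23 June 2017), B (5 November 2017), A (23 November 2017), D (24 December 2017), C (31 May 2019).
A is senior to C before the subordination, so the two trade places.

E, B, C, D, A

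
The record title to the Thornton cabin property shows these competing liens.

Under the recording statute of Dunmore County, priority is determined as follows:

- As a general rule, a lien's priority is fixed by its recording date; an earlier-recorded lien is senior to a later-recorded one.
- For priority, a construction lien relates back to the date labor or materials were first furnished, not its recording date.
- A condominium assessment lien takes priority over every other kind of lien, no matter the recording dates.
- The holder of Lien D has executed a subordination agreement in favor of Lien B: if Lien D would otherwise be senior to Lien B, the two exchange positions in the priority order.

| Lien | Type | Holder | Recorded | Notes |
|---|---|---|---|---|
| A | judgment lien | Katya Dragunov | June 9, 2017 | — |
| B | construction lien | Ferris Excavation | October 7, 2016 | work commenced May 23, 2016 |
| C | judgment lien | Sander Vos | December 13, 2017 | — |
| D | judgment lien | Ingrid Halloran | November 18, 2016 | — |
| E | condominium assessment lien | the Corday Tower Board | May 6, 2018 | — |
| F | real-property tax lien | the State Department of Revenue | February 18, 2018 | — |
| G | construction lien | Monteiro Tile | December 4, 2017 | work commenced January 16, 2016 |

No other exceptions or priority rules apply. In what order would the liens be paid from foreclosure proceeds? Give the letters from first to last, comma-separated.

E, G, B, D, A, C, F

Effective dates: B relates back to May 23, 2016 (work commenced); G is treated as recorded January 16, 2016, the work-commencement date.
E is a condominium assessment lien and takes priority over every other lien.
Remaining liens by effective date: G (January 16, 2016), B (May 23, 2016), D (November 18, 2016), A (June 9, 2017), C (December 13, 2017), F (February 18, 2018).
D already ranks below B; the subordination has no effect.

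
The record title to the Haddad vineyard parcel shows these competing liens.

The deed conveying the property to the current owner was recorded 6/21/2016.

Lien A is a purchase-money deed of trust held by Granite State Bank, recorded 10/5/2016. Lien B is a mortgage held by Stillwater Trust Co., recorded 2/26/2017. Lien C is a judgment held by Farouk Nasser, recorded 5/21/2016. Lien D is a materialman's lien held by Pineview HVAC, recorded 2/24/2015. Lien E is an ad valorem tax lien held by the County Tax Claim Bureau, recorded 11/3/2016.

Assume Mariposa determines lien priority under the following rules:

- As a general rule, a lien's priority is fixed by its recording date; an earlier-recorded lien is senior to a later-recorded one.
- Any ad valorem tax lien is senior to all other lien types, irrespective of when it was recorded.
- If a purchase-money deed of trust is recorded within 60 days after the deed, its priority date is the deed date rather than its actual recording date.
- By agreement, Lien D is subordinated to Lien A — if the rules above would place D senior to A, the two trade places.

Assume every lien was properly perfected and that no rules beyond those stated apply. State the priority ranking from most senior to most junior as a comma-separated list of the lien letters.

Effective dates after the stated exceptions: A missed the 60-day window (106 days after the deed), so its recording date stands.
E, as an ad valorem tax lien, has superpriority and ranks first.
Remaining liens by effective date: D (2/24/2015), C (5/21/2016), A (10/5/2016), B (2/26/2017).
The subordination applies — D was senior to A — so D and A swap.

E, A, C, D, B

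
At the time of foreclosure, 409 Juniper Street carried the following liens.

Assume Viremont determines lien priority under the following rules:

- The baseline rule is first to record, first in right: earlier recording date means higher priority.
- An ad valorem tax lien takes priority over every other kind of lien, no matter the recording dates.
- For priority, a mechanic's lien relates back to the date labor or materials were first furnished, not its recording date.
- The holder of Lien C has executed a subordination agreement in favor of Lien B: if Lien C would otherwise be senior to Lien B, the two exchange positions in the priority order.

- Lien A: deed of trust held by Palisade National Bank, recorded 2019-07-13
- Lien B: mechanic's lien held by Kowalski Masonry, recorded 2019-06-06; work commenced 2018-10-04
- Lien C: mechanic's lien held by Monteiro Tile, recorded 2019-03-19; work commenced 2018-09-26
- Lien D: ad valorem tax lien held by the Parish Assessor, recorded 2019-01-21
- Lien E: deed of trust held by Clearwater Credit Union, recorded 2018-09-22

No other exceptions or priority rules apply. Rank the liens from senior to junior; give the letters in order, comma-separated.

Adjusting effective dates: B relates back to 2018-10-04 (work commenced); C's effective date is 2018-09-26, when work began.
As an ad valorem tax lien, D is senior to every other lien.
Remaining liens by effective date: E (2018-09-22), C (2018-09-26), B (2018-10-04), A (2019-07-13).
Because C would otherwise rank above B, the subordination swaps them.

D, E, B, C, A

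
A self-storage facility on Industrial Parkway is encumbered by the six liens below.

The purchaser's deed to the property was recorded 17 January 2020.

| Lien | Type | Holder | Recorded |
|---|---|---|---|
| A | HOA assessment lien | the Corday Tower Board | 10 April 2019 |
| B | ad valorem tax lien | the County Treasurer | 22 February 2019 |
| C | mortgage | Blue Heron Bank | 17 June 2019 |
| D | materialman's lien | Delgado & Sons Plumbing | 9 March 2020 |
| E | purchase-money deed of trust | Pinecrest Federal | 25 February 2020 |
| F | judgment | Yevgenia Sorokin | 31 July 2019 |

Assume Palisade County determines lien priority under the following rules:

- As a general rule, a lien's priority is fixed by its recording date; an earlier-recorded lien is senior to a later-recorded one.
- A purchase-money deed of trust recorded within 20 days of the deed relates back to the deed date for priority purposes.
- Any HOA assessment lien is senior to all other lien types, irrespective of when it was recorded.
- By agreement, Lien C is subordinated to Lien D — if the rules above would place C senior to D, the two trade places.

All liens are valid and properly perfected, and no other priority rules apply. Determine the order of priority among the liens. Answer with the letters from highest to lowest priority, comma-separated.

First, effective dates: E was recorded 39 days after the deed — beyond 20 days — so no relation-back applies.
A is an HOA assessment lien and takes priority over every other lien.
Ordering the rest by effective date: B (22 February 2019), C (17 June 2019), F (31 July 2019), E (25 February 2020), D (9 March 2020).
C would otherwise be senior to D, so under the subordination agreement C and D exchange positions.

A, B, D, F, E, C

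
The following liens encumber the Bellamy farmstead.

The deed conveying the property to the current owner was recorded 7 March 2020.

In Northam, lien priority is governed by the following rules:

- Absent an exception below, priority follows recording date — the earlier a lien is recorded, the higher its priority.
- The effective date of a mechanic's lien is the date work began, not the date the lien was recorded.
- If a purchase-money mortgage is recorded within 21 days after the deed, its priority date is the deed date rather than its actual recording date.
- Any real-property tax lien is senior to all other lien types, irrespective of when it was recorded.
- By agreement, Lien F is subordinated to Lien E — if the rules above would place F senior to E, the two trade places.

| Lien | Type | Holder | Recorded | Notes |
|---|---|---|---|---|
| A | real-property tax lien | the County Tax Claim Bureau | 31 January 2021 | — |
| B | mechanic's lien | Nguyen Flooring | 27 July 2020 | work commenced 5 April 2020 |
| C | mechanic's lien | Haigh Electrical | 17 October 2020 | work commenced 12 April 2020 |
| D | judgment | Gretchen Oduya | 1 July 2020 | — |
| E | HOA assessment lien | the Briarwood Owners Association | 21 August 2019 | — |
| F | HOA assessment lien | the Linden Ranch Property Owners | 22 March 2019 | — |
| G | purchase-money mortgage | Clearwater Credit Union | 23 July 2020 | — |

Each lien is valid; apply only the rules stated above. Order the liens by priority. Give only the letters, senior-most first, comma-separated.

Effective dates after the stated exceptions: B relates back to 5 April 2020 (work commenced); C is treated as recorded 12 April 2020, the work-commencement date; G was recorded 138 days after the deed, outside the 21-day window, so it keeps its recording date.
A is a real-property tax lien and takes priority over every other lien.
The other liens, earliest effective date first: F (22 March 2019), E (21 August 2019), B (5 April 2020), C (12 April 2020), D (1 July 2020), G (23 July 2020).
F would otherwise be senior to E, so under the subordination agreement F and E exchange positions.

A, E, F, B, C, D, G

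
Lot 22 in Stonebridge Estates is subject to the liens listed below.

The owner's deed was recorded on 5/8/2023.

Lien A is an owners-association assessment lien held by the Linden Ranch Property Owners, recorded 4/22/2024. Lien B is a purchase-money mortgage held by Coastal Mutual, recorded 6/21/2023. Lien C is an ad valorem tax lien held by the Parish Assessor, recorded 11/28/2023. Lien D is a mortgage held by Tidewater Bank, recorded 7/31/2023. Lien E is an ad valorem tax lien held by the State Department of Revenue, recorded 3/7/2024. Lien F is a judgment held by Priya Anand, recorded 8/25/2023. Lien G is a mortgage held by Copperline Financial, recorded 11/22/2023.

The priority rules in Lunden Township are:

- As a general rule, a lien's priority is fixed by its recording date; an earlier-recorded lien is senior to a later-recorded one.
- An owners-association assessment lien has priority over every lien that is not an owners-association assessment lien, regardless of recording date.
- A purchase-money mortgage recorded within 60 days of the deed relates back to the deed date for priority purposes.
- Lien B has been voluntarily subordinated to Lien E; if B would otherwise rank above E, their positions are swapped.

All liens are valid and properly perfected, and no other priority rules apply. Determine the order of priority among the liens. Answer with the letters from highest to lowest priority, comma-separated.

First, effective dates: B's effective date is the deed date, 5/8/2023.
A, as an owners-association assessment lien, has superpriority and ranks first.
Among the remaining liens, by effective date: B (5/8/2023), D (7/31/2023), F (8/25/2023), G (11/22/2023), C (11/28/2023), E (3/7/2024).
B is senior to E before the subordination, so the two trade places.

A, E, D, F, G, C, B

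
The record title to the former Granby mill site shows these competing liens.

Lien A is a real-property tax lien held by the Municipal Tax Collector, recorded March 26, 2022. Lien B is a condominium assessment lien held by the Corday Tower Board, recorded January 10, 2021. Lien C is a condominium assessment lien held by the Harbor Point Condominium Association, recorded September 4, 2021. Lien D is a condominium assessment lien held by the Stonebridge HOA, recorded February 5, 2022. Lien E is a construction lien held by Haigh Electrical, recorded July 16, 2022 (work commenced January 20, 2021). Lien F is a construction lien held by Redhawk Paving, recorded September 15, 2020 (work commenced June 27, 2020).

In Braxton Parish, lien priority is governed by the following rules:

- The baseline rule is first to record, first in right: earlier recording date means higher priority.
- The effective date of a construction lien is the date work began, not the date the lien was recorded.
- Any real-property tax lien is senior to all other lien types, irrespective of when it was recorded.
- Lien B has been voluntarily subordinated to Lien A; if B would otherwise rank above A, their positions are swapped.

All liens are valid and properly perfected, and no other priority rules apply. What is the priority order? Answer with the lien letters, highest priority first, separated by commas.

A, F, B, E, C, D

First, effective dates: E's effective date is January 20, 2021, when work began; F's effective date is June 27, 2020, when work began.
A is a real-property tax lien, so it outranks all other liens regardless of date.
Ordering the rest by effective date: F (June 27, 2020), B (January 10, 2021), E (January 20, 2021), C (September 4, 2021), D (February 5, 2022).
Since B is not senior to A, the subordination leaves the order unchanged.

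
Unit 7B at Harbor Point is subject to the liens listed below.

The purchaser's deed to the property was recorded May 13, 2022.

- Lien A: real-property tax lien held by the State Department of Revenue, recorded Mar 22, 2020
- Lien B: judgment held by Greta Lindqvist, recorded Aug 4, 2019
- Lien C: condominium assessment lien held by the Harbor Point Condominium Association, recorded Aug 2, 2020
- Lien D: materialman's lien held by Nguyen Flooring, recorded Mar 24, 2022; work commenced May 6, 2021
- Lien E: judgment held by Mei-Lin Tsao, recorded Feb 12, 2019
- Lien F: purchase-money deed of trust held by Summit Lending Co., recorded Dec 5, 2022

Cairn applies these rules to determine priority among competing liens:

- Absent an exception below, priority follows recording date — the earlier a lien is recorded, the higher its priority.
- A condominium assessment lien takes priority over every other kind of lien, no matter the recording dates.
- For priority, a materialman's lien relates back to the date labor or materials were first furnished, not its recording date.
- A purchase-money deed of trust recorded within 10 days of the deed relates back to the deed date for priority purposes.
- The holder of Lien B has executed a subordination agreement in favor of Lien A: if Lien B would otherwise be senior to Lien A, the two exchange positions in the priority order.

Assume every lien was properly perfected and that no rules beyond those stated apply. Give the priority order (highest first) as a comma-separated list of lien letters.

C, E, A, B, D, F

Effective dates: D relates back to May 6, 2021 (work commenced); F was recorded 206 days after the deed, outside the 10-day window, so it keeps its recording date.
As a condominium assessment lien, C is senior to every other lien.
Remaining liens by effective date: E (Feb 12, 2019), B (Aug 4, 2019), A (Mar 22, 2020), D (May 6, 2021), F (Dec 5, 2022).
B would otherwise be senior to A, so under the subordination agreement B and A exchange positions.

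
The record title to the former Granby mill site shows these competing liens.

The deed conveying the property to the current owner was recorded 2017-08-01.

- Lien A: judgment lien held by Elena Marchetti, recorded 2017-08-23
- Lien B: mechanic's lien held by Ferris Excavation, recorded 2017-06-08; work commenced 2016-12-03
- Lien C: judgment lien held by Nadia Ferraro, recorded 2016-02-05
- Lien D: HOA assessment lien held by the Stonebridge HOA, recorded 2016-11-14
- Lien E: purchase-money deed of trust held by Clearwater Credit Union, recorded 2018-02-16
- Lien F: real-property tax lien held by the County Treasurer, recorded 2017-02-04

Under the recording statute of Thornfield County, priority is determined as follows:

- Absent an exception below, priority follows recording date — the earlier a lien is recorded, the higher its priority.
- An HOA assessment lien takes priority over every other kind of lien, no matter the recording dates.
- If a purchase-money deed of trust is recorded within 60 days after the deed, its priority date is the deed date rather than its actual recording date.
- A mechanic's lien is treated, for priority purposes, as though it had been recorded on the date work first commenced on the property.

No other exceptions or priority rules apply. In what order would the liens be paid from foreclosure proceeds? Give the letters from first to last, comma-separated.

D, C, B, F, A, E

Effective dates: B is treated as recorded 2016-12-03, the work-commencement date; E was recorded 199 days after the deed, outside the 60-day window, so it keeps its recording date.
D, as an HOA assessment lien, has superpriority and ranks first.
Remaining liens by effective date: C (2016-02-05), B (2016-12-03), F (2017-02-04), A (2017-08-23), E (2018-02-16).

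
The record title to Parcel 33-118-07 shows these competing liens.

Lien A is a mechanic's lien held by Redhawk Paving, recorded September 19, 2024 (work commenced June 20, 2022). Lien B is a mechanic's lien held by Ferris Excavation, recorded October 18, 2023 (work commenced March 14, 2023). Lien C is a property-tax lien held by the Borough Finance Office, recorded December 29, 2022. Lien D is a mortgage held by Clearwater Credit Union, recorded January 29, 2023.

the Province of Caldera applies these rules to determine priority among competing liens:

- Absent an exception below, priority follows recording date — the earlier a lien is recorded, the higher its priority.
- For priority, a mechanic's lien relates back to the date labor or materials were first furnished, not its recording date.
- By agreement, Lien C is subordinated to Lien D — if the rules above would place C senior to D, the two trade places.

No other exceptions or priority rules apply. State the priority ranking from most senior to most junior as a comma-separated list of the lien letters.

A, D, C, B

Effective dates after the stated exceptions: A's effective date is June 20, 2022, when work began; B relates back to March 14, 2023 (work commenced).
Ordering by effective date: A (June 20, 2022), C (December 29, 2022), D (January 29, 2023), B (March 14, 2023).
C is senior to D before the subordination, so the two trade places.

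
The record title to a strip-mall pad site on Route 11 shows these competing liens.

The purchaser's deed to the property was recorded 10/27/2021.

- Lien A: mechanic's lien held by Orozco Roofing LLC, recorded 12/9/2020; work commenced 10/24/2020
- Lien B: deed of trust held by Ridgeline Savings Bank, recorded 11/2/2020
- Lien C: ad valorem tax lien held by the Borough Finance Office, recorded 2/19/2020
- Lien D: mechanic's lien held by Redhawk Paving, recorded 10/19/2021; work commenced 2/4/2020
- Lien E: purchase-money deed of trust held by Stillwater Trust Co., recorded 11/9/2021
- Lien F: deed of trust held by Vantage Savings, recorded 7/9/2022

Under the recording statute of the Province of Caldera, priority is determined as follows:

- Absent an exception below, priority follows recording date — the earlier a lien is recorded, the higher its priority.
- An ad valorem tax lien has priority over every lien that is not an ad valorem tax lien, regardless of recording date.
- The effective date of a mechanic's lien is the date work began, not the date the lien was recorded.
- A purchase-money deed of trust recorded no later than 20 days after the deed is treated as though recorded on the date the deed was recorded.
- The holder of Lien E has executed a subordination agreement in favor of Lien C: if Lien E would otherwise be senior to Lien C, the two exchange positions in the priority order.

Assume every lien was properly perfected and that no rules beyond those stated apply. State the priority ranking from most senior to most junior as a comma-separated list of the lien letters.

Effective dates: A's effective date is 10/24/2020, when work began; D relates back to 2/4/2020 (work commenced); E relates back to the deed date 10/27/2021.
C is an ad valorem tax lien, so it outranks all other liens regardless of date.
The other liens, earliest effective date first: D (2/4/2020), A (10/24/2020), B (11/2/2020), E (10/27/2021), F (7/9/2022).
E is already junior to C, so the subordination agreement changes nothing.

C, D, A, B, E, F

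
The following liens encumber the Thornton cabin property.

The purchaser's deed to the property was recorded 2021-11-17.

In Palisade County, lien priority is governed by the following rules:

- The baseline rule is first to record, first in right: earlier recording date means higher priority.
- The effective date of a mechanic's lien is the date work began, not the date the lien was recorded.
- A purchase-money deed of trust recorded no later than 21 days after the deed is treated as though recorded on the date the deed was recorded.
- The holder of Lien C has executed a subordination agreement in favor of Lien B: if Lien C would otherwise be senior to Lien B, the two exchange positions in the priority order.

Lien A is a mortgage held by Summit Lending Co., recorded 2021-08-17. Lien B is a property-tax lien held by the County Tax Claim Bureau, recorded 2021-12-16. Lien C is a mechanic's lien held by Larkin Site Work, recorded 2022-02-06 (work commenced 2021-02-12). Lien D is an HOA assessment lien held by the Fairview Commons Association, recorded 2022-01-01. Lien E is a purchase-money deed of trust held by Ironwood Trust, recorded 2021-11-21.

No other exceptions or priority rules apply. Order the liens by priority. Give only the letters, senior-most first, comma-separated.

Adjusting effective dates: C is treated as recorded 2021-02-12, the work-commencement date; E relates back to the deed date 2021-11-17.
By effective date, earliest first: C (2021-02-12), A (2021-08-17), E (2021-11-17), B (2021-12-16), D (2022-01-01).
The subordination applies — C was senior to B — so C and B swap.

B, A, E, C, D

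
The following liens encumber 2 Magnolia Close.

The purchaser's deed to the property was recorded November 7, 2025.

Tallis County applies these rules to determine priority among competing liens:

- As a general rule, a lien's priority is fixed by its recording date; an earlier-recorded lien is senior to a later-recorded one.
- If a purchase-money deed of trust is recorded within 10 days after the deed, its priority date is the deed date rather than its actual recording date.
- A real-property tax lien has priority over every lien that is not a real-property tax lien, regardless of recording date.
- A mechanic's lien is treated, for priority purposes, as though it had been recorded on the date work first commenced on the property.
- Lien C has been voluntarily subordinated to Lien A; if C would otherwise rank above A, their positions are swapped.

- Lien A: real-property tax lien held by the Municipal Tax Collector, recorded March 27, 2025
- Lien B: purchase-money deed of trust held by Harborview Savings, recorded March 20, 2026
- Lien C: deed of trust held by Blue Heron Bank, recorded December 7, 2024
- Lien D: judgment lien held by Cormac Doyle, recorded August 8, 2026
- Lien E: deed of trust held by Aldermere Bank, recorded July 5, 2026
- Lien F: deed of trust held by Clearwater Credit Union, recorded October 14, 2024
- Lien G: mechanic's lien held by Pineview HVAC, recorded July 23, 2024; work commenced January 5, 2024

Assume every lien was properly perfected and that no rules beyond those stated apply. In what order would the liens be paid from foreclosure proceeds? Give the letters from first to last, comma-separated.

A, G, F, C, B, E, D

First, effective dates: B missed the 10-day window (133 days after the deed), so its recording date stands; G relates back to January 5, 2024 (work commenced).
A is a real-property tax lien, so it outranks all other liens regardless of date.
Among the remaining liens, by effective date: G (January 5, 2024), F (October 14, 2024), C (December 7, 2024), B (March 20, 2026), E (July 5, 2026), D (August 8, 2026).
C is already junior to A, so the subordination agreement changes nothing.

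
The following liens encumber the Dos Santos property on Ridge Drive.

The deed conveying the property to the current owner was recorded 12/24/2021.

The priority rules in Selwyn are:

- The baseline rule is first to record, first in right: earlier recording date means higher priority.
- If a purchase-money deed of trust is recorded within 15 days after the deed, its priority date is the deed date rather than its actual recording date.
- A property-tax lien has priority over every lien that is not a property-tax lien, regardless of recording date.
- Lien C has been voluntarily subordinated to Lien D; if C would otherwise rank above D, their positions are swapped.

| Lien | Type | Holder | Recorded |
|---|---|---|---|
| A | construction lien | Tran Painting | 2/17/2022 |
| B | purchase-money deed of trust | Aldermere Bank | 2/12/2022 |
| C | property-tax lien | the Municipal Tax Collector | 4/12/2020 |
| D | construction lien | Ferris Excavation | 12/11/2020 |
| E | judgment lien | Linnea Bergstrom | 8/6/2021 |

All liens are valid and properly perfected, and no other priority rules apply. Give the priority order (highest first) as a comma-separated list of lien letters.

D, C, E, B, A

Effective dates after the stated exceptions: B was recorded 50 days after the deed — beyond 15 days — so no relation-back applies.
C is a property-tax lien, so it outranks all other liens regardless of date.
Among the remaining liens, by effective date: D (12/11/2020), E (8/6/2021), B (2/12/2022), A (2/17/2022).
The subordination applies — C was senior to D — so C and D swap.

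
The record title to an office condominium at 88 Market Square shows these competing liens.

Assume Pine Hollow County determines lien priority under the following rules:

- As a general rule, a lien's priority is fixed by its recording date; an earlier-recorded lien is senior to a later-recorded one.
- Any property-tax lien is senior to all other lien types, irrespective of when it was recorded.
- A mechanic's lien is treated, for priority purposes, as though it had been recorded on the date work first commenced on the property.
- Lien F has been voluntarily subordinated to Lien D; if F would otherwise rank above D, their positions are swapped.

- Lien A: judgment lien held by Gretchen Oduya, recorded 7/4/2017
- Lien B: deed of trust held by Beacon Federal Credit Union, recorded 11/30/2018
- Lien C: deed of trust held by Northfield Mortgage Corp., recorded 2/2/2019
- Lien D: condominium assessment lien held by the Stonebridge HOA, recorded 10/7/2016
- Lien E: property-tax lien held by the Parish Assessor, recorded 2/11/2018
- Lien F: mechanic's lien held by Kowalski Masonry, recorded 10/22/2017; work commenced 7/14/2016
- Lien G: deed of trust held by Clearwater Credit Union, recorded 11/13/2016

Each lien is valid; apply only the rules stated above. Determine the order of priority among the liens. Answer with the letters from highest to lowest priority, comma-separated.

Adjusting effective dates: F relates back to 7/14/2016 (work commenced).
E, as a property-tax lien, has superpriority and ranks first.
Among the remaining liens, by effective date: F (7/14/2016), D (10/7/2016), G (11/13/2016), A (7/4/2017), B (11/30/2018), C (2/2/2019).
Because F would otherwise rank above D, the subordination swaps them.

E, D, F, G, A, B, C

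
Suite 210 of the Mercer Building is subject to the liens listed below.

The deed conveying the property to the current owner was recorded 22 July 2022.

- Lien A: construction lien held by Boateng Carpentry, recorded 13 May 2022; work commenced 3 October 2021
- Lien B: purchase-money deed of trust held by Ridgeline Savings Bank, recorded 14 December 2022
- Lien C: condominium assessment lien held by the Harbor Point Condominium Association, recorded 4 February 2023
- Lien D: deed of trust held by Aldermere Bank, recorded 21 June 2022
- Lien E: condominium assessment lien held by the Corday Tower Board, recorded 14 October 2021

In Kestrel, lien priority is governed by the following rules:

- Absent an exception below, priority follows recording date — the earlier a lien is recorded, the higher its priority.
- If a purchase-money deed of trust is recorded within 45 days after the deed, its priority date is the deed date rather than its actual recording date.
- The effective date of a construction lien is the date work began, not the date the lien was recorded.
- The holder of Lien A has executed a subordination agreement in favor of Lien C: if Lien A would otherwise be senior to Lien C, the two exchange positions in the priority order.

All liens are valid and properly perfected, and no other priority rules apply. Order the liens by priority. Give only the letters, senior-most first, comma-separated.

C, E, D, B, A

Effective dates after the stated exceptions: A's effective date is 3 October 2021, when work began; B missed the 45-day window (145 days after the deed), so its recording date stands.
Sorted by effective date: A (3 October 2021), E (14 October 2021), D (21 June 2022), B (14 December 2022), C (4 February 2023).
A would otherwise be senior to C, so under the subordination agreement A and C exchange positions.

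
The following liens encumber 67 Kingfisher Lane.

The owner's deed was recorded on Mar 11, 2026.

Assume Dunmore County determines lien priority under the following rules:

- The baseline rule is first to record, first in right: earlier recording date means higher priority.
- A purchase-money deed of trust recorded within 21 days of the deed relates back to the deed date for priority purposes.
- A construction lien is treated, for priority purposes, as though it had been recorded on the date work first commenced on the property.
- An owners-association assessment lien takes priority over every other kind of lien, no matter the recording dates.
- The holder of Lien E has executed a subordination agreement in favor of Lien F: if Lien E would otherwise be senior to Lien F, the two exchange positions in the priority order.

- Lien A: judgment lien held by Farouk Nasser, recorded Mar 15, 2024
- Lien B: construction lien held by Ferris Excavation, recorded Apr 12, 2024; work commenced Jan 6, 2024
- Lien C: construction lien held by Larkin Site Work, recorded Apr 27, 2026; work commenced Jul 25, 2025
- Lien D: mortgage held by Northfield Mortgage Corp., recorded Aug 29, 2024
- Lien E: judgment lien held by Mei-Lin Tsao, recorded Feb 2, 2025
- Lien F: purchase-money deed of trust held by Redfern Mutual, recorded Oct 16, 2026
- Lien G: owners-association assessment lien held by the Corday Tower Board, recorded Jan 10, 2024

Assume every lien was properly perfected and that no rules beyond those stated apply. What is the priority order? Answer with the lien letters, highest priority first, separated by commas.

G, B, A, D, F, C, E

Effective dates: B's effective date is Jan 6, 2024, when work began; C's effective date is Jul 25, 2025, when work began; F missed the 21-day window (219 days after the deed), so its recording date stands.
G is an owners-association assessment lien, so it outranks all other liens regardless of date.
The other liens, earliest effective date first: B (Jan 6, 2024), A (Mar 15, 2024), D (Aug 29, 2024), E (Feb 2, 2025), C (Jul 25, 2025), F (Oct 16, 2026).
E is senior to F before the subordination, so the two trade places.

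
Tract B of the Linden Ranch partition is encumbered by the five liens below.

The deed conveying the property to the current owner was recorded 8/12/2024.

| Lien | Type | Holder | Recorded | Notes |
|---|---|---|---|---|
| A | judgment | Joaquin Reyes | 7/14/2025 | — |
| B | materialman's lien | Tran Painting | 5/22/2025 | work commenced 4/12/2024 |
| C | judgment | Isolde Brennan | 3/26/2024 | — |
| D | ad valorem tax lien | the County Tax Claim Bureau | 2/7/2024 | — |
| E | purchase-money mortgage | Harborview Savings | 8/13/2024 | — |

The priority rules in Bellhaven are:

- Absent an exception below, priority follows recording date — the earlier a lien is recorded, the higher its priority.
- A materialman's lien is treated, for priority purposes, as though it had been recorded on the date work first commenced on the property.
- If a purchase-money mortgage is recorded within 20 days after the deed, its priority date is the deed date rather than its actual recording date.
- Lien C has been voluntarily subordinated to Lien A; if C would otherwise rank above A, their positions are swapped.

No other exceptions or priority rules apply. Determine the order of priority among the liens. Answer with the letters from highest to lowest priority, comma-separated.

D, A, B, E, C

First, effective dates: B's effective date is 4/12/2024, when work began; E relates back to the deed date 8/12/2024.
By effective date: D (2/7/2024), C (3/26/2024), B (4/12/2024), E (8/12/2024), A (7/14/2025).
C is senior to A before the subordination, so the two trade places.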